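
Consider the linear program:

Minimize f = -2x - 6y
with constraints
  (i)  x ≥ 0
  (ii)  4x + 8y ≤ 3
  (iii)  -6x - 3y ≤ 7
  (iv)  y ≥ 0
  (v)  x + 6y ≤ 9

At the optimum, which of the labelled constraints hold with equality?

(i) and (ii)

Corner points and f = -2x - 6y:
  (0, 3/8) → f = -9/4
  (0, 0) → f = 0
  (3/4, 0) → f = -3/2

The minimum is at (0, 3/8). Substituting into each constraint, equality holds for (i) and (ii); the remaining constraints have slack.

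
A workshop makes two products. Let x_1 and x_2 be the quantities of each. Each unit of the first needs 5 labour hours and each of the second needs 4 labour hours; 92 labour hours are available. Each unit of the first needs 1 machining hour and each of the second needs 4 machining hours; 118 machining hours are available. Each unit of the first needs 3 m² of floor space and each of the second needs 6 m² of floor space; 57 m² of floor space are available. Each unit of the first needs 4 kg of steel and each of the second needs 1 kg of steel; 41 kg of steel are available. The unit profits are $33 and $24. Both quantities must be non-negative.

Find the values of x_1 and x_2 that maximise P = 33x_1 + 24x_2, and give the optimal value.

Corner points and P = 33x_1 + 24x_2:
  (0, 0) → P = 0
  (0, 19/2) → P = 228
  (41/4, 0) → P = 1353/4
  (9, 5) → P = 417

At the optimal vertex, 3x_1 + 6x_2 = 57 and 4x_1 + x_2 = 41.
Solving simultaneously gives x_1 = 9, x_2 = 5.

x_1 = 9, x_2 = 5, maximum P = 417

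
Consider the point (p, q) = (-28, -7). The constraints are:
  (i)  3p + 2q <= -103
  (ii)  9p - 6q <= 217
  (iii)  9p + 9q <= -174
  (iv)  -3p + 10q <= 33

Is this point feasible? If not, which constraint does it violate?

Constraint (i): 3p + 2q = -98, which is not ≤ -103. All other constraints are satisfied.

not feasible — violates (i)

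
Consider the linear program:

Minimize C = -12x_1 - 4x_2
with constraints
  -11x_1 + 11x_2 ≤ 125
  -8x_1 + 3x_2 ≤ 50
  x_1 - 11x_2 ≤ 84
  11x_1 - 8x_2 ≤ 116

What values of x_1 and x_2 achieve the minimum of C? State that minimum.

Extreme points and C = -12x_1 - 4x_2:
  (-35/11, 90/11) → C = 60/11
  (2276/33, 241/3) → C = -37916/33
  (-802/85, -722/85) → C = 736/5
  (604/113, -808/113) → C = -4016/113

x_1 = 2276/33, x_2 = 241/3, minimum C = -37916/33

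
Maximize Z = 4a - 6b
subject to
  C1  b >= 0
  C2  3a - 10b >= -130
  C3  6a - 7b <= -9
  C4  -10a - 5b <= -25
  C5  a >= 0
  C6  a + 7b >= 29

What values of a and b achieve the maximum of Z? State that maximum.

a = 20/7, b = 183/49, maximum Z = -538/49

Extreme points and Z = 4a - 6b:
  (820/39, 251/13) → Z = -1238/39
  (0, 13) → Z = -78
  (20/7, 183/49) → Z = -538/49
  (0, 5) → Z = -30
  (6/13, 53/13) → Z = -294/13

The binding constraints are 6a - 7b = -9 and a + 7b = 29.
Solving simultaneously gives a = 20/7, b = 183/49.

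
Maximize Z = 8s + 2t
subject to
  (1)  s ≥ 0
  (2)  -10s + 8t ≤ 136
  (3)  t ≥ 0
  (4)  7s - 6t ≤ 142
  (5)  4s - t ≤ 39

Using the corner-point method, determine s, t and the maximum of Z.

s = 224/11, t = 467/11, maximum Z = 2726/11

Corner points and Z = 8s + 2t:
  (0, 17) → Z = 34
  (0, 0) → Z = 0
  (224/11, 467/11) → Z = 2726/11
  (39/4, 0) → Z = 78

At the optimal vertex, -10s + 8t = 136 and 4s - t = 39.
Solving simultaneously gives s = 224/11, t = 467/11.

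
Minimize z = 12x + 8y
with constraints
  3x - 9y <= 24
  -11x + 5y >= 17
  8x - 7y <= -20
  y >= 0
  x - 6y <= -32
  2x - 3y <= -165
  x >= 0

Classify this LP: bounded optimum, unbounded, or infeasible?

bounded optimum

Feasible corners and z = 12x + 8y:
  (774/23, 1781/23) → z = 23536/23
  (0, 55) → z = 440
The feasible region has finitely many vertices and no improving ray; the minimum is 440 at (0, 55).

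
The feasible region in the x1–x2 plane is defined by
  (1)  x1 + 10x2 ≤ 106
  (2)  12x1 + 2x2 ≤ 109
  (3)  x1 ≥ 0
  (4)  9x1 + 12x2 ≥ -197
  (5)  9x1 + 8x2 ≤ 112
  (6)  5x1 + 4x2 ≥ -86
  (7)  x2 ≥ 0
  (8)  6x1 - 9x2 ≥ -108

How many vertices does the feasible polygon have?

The feasible vertices (each the meet of two boundaries and inside every other half-plane) are:
  (0, 53/5)
  (136/41, 421/41)
  (108/13, 121/26)
  (109/12, 0)
  (0, 0)

5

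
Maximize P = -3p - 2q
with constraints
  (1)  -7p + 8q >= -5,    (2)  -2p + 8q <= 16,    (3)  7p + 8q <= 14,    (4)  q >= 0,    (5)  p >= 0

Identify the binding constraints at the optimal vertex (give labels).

(4) and (5)

Feasible corners and P = -3p - 2q:
  (19/14, 9/16) → P = -291/56
  (5/7, 0) → P = -15/7
  (0, 7/4) → P = -7/2
  (0, 0) → P = 0

The maximum is at (0, 0). Substituting into each constraint, equality holds for (4) and (5); the remaining constraints have slack.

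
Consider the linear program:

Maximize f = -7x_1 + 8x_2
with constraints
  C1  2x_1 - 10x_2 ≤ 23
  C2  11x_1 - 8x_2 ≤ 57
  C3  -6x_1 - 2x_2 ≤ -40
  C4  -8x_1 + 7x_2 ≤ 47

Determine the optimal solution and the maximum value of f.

x_1 = 775/13, x_2 = 973/13, maximum f = 2359/13

Vertices and f = -7x_1 + 8x_2:
  (31/5, 7/5) → f = -161/5
  (775/13, 973/13) → f = 2359/13
  (93/29, 301/29) → f = 1757/29

At the optimal vertex, 11x_1 - 8x_2 = 57 and -8x_1 + 7x_2 = 47.
Solving simultaneously gives x_1 = 775/13, x_2 = 973/13.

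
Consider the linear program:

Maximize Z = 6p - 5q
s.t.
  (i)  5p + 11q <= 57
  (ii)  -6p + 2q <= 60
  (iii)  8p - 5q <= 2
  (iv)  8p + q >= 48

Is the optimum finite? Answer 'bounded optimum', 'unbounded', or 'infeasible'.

infeasible

The boundaries 5p + 11q = 57 and -6p + 2q = 60 meet at (-273/38, 321/38), but that point violates 8p + q ≥ 48. Every candidate vertex is excluded by some other constraint, so the feasible region is empty.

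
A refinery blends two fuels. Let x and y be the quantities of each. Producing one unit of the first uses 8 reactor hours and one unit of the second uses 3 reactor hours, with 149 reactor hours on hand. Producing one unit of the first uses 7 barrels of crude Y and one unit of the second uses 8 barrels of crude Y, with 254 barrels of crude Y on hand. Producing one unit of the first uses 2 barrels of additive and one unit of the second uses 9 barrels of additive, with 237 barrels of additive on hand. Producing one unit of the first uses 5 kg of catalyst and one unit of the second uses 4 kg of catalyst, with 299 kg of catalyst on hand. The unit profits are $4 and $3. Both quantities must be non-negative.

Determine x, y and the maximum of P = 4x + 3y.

Extreme points and P = 4x + 3y:
  (0, 0) → P = 0
  (0, 79/3) → P = 79
  (149/8, 0) → P = 149/2
  (10, 23) → P = 109
  (390/47, 1151/47) → P = 5013/47

x = 10, y = 23, maximum P = 109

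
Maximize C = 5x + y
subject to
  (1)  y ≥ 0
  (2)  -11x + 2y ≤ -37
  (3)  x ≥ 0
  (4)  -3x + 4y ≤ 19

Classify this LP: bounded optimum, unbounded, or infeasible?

unbounded

From the feasible point (37/11, 0), moving in the direction (4, 3) keeps every constraint satisfied while C increases without bound.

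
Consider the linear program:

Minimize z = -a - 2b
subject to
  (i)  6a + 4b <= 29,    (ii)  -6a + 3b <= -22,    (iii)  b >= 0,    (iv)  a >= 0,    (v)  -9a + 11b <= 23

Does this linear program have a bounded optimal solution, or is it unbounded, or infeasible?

Extreme points and z = -a - 2b:
  (25/6, 1) → z = -37/6
  (29/6, 0) → z = -29/6
  (11/3, 0) → z = -11/3
The feasible region has finitely many vertices and no improving ray; the minimum is -37/6 at (25/6, 1).

bounded optimum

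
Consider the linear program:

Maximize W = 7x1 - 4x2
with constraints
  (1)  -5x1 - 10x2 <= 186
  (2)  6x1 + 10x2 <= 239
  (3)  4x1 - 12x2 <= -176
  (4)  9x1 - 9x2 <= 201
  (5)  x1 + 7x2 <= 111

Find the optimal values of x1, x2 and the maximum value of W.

x1 = 5/2, x2 = 31/2, maximum W = -89/2

Corner points and W = 7x1 - 4x2:
  (-998/25, 34/25) → W = -7122/25
  (-2412/25, 741/25) → W = -19848/25
  (5/2, 31/2) → W = -89/2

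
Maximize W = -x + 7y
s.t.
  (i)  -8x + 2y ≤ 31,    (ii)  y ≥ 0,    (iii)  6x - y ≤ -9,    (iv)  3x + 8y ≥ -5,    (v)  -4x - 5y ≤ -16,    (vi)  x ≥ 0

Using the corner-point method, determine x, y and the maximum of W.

x = 13/4, y = 57/2, maximum W = 785/4

Corner points and W = -x + 7y:
  (13/4, 57/2) → W = 785/4
  (0, 31/2) → W = 217/2
  (0, 9) → W = 63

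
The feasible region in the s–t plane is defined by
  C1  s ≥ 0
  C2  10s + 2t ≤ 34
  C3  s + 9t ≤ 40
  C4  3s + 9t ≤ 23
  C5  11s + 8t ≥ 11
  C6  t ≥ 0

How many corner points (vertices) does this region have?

The feasible vertices (each the meet of two boundaries and inside every other half-plane) are:
  (0, 23/9)
  (0, 11/8)
  (65/21, 32/21)
  (17/5, 0)
  (1, 0)

5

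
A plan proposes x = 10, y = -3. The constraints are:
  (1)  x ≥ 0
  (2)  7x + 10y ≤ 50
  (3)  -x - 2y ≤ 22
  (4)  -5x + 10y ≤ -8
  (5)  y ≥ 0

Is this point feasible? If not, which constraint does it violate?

Constraint (5): y = -3, which is not ≥ 0. All other constraints are satisfied.

not feasible — violates (5)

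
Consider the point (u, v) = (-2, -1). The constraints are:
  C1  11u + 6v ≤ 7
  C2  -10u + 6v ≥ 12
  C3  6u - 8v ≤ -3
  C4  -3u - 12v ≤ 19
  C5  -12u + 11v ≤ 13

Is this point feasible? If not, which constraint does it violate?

feasible

C1: -28 ≤ 7 ✓
C2: 14 ≥ 12 ✓
C3: -4 ≤ -3 ✓
C4: 18 ≤ 19 ✓
C5: 13 ≤ 13 ✓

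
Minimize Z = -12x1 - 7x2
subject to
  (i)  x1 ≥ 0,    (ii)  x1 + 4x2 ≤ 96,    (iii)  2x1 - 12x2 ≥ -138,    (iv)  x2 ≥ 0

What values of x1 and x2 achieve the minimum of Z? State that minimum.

x1 = 96, x2 = 0, minimum Z = -1152

At the optimal vertex, x1 + 4x2 = 96 and x2 = 0.
Solving simultaneously gives x1 = 96, x2 = 0.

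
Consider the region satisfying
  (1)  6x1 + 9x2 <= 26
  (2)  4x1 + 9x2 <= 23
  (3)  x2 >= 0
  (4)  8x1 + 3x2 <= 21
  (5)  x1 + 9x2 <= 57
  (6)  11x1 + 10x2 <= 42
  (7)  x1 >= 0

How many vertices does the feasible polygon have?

Intersecting each pair of boundary lines and keeping only the points that satisfy every inequality leaves:
  (3/2, 17/9)
  (37/18, 41/27)
  (0, 23/9)
  (21/8, 0)
  (0, 0)

5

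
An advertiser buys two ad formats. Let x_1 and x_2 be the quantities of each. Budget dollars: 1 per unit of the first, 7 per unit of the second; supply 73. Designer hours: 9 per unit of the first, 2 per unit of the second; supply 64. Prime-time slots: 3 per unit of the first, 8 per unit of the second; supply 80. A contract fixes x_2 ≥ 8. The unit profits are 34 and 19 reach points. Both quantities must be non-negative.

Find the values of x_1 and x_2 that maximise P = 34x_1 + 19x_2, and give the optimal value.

Vertices and P = 34x_1 + 19x_2:
  (0, 10) → P = 190
  (0, 8) → P = 152
  (16/3, 8) → P = 1000/3

At the optimal vertex, 9x_1 + 2x_2 = 64 and 3x_1 + 8x_2 = 80.
Solving simultaneously gives x_1 = 16/3, x_2 = 8.

x_1 = 16/3, x_2 = 8, maximum P = 1000/3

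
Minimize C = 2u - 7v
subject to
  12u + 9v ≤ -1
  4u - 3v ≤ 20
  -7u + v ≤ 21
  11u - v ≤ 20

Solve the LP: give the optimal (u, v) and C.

Extreme points and C = 2u - 7v:
  (-38/15, 49/15) → C = -419/15
  (179/111, -251/111) → C = 705/37
  (-83/17, -224/17) → C = 1402/17
  (40/29, -140/29) → C = 1060/29

The binding constraints are 12u + 9v = -1 and -7u + v = 21.
Solving simultaneously gives u = -38/15, v = 49/15.

u = -38/15, v = 49/15, minimum C = -419/15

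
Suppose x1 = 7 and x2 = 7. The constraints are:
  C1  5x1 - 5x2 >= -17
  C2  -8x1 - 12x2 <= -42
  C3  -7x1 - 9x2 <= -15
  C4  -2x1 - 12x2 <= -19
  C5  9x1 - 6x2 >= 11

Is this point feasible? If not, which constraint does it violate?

feasible

C1: 0 ≥ -17 ✓
C2: -140 ≤ -42 ✓
C3: -112 ≤ -15 ✓
C4: -98 ≤ -19 ✓
C5: 21 ≥ 11 ✓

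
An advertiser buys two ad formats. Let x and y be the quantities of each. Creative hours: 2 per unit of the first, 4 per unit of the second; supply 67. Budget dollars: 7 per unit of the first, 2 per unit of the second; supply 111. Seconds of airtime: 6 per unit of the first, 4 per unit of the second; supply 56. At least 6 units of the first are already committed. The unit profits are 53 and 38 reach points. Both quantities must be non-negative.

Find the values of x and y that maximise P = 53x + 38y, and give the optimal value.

x = 6, y = 5, maximum P = 508

Corner points and P = 53x + 38y:
  (28/3, 0) → P = 1484/3
  (6, 0) → P = 318
  (6, 5) → P = 508

The optimum lies where 6x + 4y = 56 and x = 6.
Solving simultaneously gives x = 6, y = 5.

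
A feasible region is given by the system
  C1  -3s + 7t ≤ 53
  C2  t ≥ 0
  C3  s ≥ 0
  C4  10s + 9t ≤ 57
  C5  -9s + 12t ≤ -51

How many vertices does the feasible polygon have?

Of the 10 pairwise boundary intersections, those satisfying every inequality are:
  (57/10, 0)
  (17/3, 0)
  (381/67, 1/67)

3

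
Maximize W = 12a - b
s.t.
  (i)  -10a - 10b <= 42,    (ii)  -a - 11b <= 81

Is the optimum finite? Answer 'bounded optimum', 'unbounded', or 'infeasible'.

unbounded

From the feasible point (87/25, -192/25), moving in the direction (11, -1) keeps every constraint satisfied while W increases without bound.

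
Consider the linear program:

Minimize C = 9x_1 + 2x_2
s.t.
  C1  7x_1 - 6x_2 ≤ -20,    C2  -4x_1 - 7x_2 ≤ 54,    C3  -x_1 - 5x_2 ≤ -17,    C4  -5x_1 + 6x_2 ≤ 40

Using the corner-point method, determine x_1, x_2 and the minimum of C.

x_1 = -98/31, x_2 = 125/31, minimum C = -632/31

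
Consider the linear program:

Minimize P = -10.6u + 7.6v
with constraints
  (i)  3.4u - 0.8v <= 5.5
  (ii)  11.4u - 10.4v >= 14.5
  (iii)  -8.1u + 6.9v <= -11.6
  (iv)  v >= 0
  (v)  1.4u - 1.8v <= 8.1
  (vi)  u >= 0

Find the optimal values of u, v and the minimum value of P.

u = 55/34, v = 0, minimum P = -583/34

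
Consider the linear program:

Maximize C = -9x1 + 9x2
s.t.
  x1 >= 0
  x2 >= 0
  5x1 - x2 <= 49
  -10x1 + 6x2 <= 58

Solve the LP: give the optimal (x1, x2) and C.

x1 = 88/5, x2 = 39, maximum C = 963/5

Corner points and C = -9x1 + 9x2:
  (0, 0) → C = 0
  (0, 29/3) → C = 87
  (49/5, 0) → C = -441/5
  (88/5, 39) → C = 963/5

The optimum lies where 5x1 - x2 = 49 and -10x1 + 6x2 = 58.
Solving simultaneously gives x1 = 88/5, x2 = 39.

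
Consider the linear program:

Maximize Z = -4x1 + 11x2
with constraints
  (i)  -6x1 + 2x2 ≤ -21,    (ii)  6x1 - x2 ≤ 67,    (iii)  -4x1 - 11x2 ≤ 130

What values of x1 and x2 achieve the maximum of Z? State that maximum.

Feasible corners and Z = -4x1 + 11x2:
  (113/6, 46) → Z = 1292/3
  (-29/74, -432/37) → Z = -4694/37
  (607/70, -524/35) → Z = -6978/35

The binding constraints are -6x1 + 2x2 = -21 and 6x1 - x2 = 67.
Solving simultaneously gives x1 = 113/6, x2 = 46.

x1 = 113/6, x2 = 46, maximum Z = 1292/3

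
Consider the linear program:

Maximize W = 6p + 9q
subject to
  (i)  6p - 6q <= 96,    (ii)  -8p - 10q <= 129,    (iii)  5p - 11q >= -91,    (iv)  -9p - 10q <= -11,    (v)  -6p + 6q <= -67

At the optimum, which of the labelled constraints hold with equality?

Feasible corners and W = 6p + 9q:
  (89/2, 57/2) → W = 1047/2
  (9, -7) → W = -9
  (1283/36, 881/36) → W = 5209/12
  (368/57, -179/38) → W = -139/38

The maximum is at (89/2, 57/2). Substituting into each constraint, equality holds for (i) and (iii); the remaining constraints have slack.

(i) and (iii)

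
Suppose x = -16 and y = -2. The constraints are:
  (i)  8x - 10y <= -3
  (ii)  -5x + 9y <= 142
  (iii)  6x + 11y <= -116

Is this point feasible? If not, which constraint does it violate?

(i): -108 ≤ -3 ✓
(ii): 62 ≤ 142 ✓
(iii): -118 ≤ -116 ✓

feasible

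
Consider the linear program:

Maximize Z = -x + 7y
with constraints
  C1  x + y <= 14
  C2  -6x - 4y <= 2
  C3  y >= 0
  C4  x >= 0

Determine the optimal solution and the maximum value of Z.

x = 0, y = 14, maximum Z = 98

Corner points and Z = -x + 7y:
  (14, 0) → Z = -14
  (0, 14) → Z = 98
  (0, 0) → Z = 0

The binding constraints are x + y = 14 and x = 0.
Solving simultaneously gives x = 0, y = 14.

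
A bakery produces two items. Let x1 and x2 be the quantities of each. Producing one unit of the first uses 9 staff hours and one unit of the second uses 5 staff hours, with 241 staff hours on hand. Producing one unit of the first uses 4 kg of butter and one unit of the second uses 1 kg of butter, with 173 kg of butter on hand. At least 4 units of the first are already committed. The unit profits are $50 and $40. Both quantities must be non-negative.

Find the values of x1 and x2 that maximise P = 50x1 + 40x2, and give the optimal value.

Extreme points and P = 50x1 + 40x2:
  (241/9, 0) → P = 12050/9
  (4, 0) → P = 200
  (4, 41) → P = 1840

At the optimal vertex, 9x1 + 5x2 = 241 and x1 = 4.
Solving simultaneously gives x1 = 4, x2 = 41.

x1 = 4, x2 = 41, maximum P = 1840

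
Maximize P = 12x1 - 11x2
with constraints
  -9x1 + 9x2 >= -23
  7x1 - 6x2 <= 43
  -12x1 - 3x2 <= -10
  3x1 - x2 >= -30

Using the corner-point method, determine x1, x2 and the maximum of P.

x1 = 83/3, x2 = 226/9, maximum P = 502/9

Extreme points and P = 12x1 - 11x2:
  (83/3, 226/9) → P = 502/9
  (53/45, -62/45) → P = 1318/45
  (-80/21, 130/7) → P = -250
The feasible region is unbounded (it extends along (6, 7), (1, 3)), but P strictly decreases along every unbounded feasible direction, so there is no improving ray and the maximum is attained at a vertex.

At the optimal vertex, -9x1 + 9x2 = -23 and 7x1 - 6x2 = 43.
Solving simultaneously gives x1 = 83/3, x2 = 226/9.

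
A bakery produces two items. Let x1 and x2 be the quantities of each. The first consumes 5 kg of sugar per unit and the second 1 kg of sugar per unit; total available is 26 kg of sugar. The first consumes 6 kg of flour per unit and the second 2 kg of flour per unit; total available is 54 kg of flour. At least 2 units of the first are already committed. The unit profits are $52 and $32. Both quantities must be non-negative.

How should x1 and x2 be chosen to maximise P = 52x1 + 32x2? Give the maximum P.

Extreme points and P = 52x1 + 32x2:
  (26/5, 0) → P = 1352/5
  (2, 0) → P = 104
  (2, 16) → P = 616

At the optimal vertex, 5x1 + x2 = 26 and x1 = 2.
Solving simultaneously gives x1 = 2, x2 = 16.

x1 = 2, x2 = 16, maximum P = 616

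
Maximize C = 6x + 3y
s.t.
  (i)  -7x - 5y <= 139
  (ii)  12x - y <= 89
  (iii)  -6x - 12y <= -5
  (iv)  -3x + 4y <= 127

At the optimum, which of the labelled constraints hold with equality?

Feasible corners and C = 6x + 3y:
  (1073/150, -79/25) → C = 836/25
  (161/15, 199/5) → C = 919/5
  (-376/15, 259/20) → C = -2231/20

The maximum is at (161/15, 199/5). Substituting into each constraint, equality holds for (ii) and (iv); the remaining constraints have slack.

(ii) and (iv)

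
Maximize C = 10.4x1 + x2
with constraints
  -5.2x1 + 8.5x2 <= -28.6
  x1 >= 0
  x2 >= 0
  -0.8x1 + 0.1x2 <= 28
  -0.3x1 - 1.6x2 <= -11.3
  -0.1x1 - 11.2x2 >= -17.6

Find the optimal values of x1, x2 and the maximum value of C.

x1 = 176, x2 = 0, maximum C = 1830.4

Feasible corners and C = 10.4x1 + x2:
  (113/3, 0) → C = 5876/15
  (176, 0) → C = 9152/5
  (123/4, 83/64) → C = 102751/320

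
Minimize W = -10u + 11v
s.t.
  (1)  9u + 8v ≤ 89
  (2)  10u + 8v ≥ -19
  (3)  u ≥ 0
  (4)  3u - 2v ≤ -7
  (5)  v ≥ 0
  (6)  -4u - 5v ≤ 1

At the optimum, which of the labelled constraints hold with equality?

Extreme points and W = -10u + 11v:
  (0, 89/8) → W = 979/8
  (61/21, 55/7) → W = 1205/21
  (0, 7/2) → W = 77/2

The minimum is at (0, 7/2). Substituting into each constraint, equality holds for (3) and (4); the remaining constraints have slack.

(3) and (4)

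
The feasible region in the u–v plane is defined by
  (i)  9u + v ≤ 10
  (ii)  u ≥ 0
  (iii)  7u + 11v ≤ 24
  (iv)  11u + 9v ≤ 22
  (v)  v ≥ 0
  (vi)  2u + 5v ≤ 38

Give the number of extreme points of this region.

5

Of the 15 pairwise boundary intersections, those satisfying every inequality are:
  (34/35, 44/35)
  (10/9, 0)
  (0, 24/11)
  (0, 0)
  (13/29, 55/29)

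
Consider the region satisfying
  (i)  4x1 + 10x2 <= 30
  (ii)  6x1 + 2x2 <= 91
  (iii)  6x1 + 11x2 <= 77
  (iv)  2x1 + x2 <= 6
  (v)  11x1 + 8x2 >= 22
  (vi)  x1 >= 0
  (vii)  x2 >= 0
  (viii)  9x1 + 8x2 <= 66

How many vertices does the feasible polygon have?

5

Pairwise boundary intersections that survive every other constraint:
  (15/8, 9/4)
  (0, 3)
  (3, 0)
  (0, 11/4)
  (2, 0)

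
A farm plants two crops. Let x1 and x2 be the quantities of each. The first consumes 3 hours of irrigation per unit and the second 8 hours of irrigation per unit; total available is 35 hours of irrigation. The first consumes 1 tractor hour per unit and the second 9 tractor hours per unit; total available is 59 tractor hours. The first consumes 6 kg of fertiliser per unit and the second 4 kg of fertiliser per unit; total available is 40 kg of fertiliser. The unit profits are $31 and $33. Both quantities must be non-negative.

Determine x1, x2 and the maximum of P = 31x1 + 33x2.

x1 = 5, x2 = 5/2, maximum P = 475/2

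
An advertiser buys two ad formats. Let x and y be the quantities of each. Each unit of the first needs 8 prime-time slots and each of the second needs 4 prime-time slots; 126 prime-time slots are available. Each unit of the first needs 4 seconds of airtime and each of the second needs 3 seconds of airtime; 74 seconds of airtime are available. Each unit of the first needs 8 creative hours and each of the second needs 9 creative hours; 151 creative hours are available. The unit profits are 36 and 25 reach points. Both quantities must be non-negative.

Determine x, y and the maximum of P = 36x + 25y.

x = 53/4, y = 5, maximum P = 602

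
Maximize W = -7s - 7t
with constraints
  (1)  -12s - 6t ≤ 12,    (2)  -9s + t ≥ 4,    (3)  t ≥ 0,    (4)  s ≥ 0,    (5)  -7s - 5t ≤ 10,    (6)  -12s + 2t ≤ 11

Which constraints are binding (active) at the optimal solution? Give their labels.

Corner points and W = -7s - 7t:
  (0, 4) → W = -28
  (1/2, 17/2) → W = -63
  (0, 11/2) → W = -77/2

The maximum is at (0, 4). Substituting into each constraint, equality holds for (2) and (4); the remaining constraints have slack.

(2) and (4)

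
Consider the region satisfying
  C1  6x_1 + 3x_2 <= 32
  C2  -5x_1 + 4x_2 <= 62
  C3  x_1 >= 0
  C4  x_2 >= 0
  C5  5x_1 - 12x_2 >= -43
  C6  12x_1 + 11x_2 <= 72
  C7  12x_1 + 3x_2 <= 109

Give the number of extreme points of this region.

5

The feasible vertices (each the meet of two boundaries and inside every other half-plane) are:
  (16/3, 0)
  (68/15, 8/5)
  (0, 0)
  (0, 43/12)
  (391/199, 876/199)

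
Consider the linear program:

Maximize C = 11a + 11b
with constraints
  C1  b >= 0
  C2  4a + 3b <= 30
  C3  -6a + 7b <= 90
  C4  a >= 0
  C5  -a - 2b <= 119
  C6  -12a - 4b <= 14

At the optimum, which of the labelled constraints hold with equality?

C2 and C4

Vertices and C = 11a + 11b:
  (15/2, 0) → C = 165/2
  (0, 0) → C = 0
  (0, 10) → C = 110

The maximum is at (0, 10). Substituting into each constraint, equality holds for C2 and C4; the remaining constraints have slack.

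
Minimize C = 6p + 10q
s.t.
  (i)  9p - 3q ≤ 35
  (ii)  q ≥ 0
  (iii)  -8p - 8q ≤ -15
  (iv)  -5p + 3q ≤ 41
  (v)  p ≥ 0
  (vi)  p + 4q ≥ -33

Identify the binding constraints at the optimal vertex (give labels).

(ii) and (iii)

Vertices and C = 6p + 10q:
  (35/9, 0) → C = 70/3
  (19, 136/3) → C = 1702/3
  (15/8, 0) → C = 45/4
  (0, 15/8) → C = 75/4
  (0, 41/3) → C = 410/3

The minimum is at (15/8, 0). Substituting into each constraint, equality holds for (ii) and (iii); the remaining constraints have slack.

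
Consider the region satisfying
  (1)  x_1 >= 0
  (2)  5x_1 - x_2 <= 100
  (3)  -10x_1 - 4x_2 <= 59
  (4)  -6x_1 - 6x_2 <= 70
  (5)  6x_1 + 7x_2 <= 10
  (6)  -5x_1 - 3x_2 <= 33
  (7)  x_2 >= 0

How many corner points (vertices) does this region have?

Pairwise boundary intersections that survive every other constraint:
  (0, 10/7)
  (0, 0)
  (5/3, 0)

3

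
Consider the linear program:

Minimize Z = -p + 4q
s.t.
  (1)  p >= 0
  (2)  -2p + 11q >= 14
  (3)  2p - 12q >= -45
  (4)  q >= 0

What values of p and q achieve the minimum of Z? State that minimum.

At the optimal vertex, -2p + 11q = 14 and 2p - 12q = -45.
Solving simultaneously gives p = 327/2, q = 31.

p = 327/2, q = 31, minimum Z = -79/2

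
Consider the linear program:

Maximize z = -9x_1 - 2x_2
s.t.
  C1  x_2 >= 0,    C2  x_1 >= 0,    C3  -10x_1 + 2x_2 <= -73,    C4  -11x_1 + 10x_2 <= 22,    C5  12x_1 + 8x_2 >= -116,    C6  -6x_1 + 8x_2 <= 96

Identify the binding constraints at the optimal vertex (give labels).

C1 and C3

Feasible corners and z = -9x_1 - 2x_2:
  (73/10, 0) → z = -657/10
  (129/13, 341/26) → z = -1502/13
  (28, 33) → z = -318
The feasible region is unbounded (it extends along (4, 3), (1, 0)), but z strictly decreases along every unbounded feasible direction, so there is no improving ray and the maximum is attained at a vertex.

The maximum is at (73/10, 0). Substituting into each constraint, equality holds for C1 and C3; the remaining constraints have slack.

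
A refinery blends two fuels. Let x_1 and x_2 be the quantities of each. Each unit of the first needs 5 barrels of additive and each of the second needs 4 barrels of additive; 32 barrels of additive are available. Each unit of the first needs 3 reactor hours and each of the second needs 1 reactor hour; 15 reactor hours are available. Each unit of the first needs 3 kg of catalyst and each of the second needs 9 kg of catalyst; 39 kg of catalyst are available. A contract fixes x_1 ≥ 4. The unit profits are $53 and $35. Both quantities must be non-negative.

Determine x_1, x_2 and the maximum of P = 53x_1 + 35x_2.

x_1 = 4, x_2 = 3, maximum P = 317

At the optimal vertex, 5x_1 + 4x_2 = 32 and 3x_1 + x_2 = 15.
Solving simultaneously gives x_1 = 4, x_2 = 3.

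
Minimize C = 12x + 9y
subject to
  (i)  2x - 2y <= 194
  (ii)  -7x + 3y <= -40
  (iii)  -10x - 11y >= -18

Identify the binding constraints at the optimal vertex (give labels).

(i) and (ii)

Vertices and C = 12x + 9y:
  (-251/4, -639/4) → C = -8763/4
  (155/3, -136/3) → C = 212
  (494/107, -274/107) → C = 3462/107

The minimum is at (-251/4, -639/4). Substituting into each constraint, equality holds for (i) and (ii); the remaining constraints have slack.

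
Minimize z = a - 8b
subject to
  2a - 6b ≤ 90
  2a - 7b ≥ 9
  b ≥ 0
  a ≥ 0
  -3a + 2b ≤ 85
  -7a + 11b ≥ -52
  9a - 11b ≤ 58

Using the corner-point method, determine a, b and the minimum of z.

a = 307/41, b = 35/41, minimum z = 27/41

Vertices and z = a - 8b:
  (9/2, 0) → z = 9/2
  (307/41, 35/41) → z = 27/41
  (58/9, 0) → z = 58/9

At the optimal vertex, 2a - 7b = 9 and 9a - 11b = 58.
Solving simultaneously gives a = 307/41, b = 35/41.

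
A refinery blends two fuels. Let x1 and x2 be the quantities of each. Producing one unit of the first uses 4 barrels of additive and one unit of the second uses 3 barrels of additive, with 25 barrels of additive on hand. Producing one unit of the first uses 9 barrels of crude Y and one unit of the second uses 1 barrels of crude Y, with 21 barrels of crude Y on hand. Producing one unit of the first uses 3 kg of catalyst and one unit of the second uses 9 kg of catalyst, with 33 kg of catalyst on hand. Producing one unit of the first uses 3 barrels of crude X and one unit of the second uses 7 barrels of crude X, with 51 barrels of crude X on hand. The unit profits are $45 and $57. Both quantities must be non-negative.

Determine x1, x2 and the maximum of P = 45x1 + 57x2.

x1 = 2, x2 = 3, maximum P = 261

Extreme points and P = 45x1 + 57x2:
  (0, 0) → P = 0
  (0, 11/3) → P = 209
  (7/3, 0) → P = 105
  (2, 3) → P = 261

The binding constraints are 9x1 + x2 = 21 and 3x1 + 9x2 = 33.
Solving simultaneously gives x1 = 2, x2 = 3.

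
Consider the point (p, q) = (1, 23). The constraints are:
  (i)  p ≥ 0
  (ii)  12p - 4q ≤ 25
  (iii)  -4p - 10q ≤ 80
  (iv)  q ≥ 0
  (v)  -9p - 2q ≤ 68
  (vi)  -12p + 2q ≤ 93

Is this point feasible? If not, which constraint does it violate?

(i): 1 ≥ 0 ✓
(ii): -80 ≤ 25 ✓
(iii): -234 ≤ 80 ✓
(iv): 23 ≥ 0 ✓
(v): -55 ≤ 68 ✓
(vi): 34 ≤ 93 ✓

feasible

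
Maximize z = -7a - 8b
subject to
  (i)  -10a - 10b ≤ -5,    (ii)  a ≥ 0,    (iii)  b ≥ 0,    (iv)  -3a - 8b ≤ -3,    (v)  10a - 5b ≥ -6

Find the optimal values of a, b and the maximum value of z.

Vertices and z = -7a - 8b:
  (0, 1/2) → z = -4
  (1/5, 3/10) → z = -19/5
  (0, 6/5) → z = -48/5
  (1, 0) → z = -7
The feasible region is unbounded (it extends along (1, 2), (1, 0)), but z strictly decreases along every unbounded feasible direction, so there is no improving ray and the maximum is attained at a vertex.

The binding constraints are -10a - 10b = -5 and -3a - 8b = -3.
Solving simultaneously gives a = 1/5, b = 3/10.

a = 1/5, b = 3/10, maximum z = -19/5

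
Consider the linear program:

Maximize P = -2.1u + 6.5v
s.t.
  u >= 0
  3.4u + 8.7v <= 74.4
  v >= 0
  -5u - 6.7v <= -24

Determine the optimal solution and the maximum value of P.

u = 0, v = 248/29, maximum P = 1612/29

Corner points and P = -2.1u + 6.5v:
  (0, 248/29) → P = 1612/29
  (0, 240/67) → P = 1560/67
  (372/17, 0) → P = -3906/85
  (24/5, 0) → P = -252/25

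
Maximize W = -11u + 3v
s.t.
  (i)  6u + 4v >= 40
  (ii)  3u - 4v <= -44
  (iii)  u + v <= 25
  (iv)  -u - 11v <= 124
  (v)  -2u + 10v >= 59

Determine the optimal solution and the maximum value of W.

u = -30, v = 55, maximum W = 495

Corner points and W = -11u + 3v:
  (-4/9, 32/3) → W = 332/9
  (-30, 55) → W = 495
  (8, 17) → W = -37

At the optimal vertex, 6u + 4v = 40 and u + v = 25.
Solving simultaneously gives u = -30, v = 55.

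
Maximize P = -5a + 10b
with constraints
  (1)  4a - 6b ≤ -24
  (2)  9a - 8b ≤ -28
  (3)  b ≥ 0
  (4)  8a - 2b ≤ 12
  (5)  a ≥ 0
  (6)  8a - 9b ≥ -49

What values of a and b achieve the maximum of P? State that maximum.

a = 103/28, b = 61/7, maximum P = 275/4

Vertices and P = -5a + 10b:
  (12/11, 52/11) → P = 460/11
  (0, 4) → P = 40
  (76/23, 166/23) → P = 1280/23
  (103/28, 61/7) → P = 275/4
  (0, 49/9) → P = 490/9

The optimum lies where 8a - 2b = 12 and 8a - 9b = -49.
Solving simultaneously gives a = 103/28, b = 61/7.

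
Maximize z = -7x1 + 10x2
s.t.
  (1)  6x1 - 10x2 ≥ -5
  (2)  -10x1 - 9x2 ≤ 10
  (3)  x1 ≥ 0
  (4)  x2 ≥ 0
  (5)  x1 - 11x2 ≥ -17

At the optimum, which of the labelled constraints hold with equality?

(1) and (3)

Corner points and z = -7x1 + 10x2:
  (0, 1/2) → z = 5
  (115/56, 97/56) → z = 165/56
  (0, 0) → z = 0
The feasible region is unbounded (it extends along (11, 1), (1, 0)), but z strictly decreases along every unbounded feasible direction, so there is no improving ray and the maximum is attained at a vertex.

The maximum is at (0, 1/2). Substituting into each constraint, equality holds for (1) and (3); the remaining constraints have slack.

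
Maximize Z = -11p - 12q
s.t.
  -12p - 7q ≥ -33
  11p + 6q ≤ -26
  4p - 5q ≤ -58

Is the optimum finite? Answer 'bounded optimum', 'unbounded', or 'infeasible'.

From the feasible point (-76, 135), moving in the direction (-5, -4) keeps every constraint satisfied while Z increases without bound.

unbounded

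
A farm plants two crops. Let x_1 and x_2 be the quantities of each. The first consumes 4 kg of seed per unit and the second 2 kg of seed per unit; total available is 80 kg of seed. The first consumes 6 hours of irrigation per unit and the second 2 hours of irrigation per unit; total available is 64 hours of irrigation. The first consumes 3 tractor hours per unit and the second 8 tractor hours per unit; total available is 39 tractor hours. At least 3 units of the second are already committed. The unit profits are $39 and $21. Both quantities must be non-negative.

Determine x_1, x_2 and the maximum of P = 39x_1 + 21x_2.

x_1 = 5, x_2 = 3, maximum P = 258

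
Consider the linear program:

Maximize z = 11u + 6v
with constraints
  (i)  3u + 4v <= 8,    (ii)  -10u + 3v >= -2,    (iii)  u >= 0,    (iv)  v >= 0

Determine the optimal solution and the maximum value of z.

u = 32/49, v = 74/49, maximum z = 796/49

Corner points and z = 11u + 6v:
  (32/49, 74/49) → z = 796/49
  (0, 2) → z = 12
  (1/5, 0) → z = 11/5
  (0, 0) → z = 0

The optimum lies where 3u + 4v = 8 and -10u + 3v = -2.
Solving simultaneously gives u = 32/49, v = 74/49.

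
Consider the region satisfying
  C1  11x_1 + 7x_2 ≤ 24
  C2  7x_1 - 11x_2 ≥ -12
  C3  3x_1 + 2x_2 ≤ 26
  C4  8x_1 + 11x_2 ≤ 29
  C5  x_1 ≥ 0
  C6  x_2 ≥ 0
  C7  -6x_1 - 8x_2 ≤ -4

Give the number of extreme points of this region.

5

Intersecting each pair of boundary lines and keeping only the points that satisfy every inequality leaves:
  (18/17, 30/17)
  (24/11, 0)
  (0, 12/11)
  (0, 1/2)
  (2/3, 0)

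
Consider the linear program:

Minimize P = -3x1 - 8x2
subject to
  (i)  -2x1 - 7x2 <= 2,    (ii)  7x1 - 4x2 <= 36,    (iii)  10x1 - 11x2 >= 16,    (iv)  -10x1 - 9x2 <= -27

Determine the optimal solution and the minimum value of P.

At the optimal vertex, 7x1 - 4x2 = 36 and 10x1 - 11x2 = 16.
Solving simultaneously gives x1 = 332/37, x2 = 248/37.

x1 = 332/37, x2 = 248/37, minimum P = -2980/37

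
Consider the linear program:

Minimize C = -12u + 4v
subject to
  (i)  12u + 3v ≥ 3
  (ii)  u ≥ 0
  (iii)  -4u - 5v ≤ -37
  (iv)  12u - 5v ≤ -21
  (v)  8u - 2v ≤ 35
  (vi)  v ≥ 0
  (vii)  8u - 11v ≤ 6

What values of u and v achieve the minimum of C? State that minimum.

The feasible region is unbounded (it extends along (0, 1), (1, 4)), but C strictly increases along every unbounded feasible direction, so there is no improving ray and the minimum is attained at a vertex.

The optimum lies where 12u - 5v = -21 and 8u - 2v = 35.
Solving simultaneously gives u = 217/16, v = 147/4.

u = 217/16, v = 147/4, minimum C = -63/4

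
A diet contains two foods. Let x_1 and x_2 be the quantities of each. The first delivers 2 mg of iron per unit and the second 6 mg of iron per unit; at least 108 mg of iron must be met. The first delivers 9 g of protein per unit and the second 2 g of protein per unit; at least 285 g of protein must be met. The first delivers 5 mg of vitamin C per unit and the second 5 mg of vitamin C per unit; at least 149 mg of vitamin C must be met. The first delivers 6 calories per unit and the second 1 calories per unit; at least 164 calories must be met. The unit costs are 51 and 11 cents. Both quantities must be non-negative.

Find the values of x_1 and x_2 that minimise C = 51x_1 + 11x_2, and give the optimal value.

Extreme points and C = 51x_1 + 11x_2:
  (0, 164) → C = 1804
  (54, 0) → C = 2754
  (747/25, 201/25) → C = 40308/25
  (43/3, 78) → C = 1589
The feasible region is unbounded (it extends along (0, 1), (1, 0)), but C strictly increases along every unbounded feasible direction, so there is no improving ray and the minimum is attained at a vertex.

The optimum lies where 9x_1 + 2x_2 = 285 and 6x_1 + x_2 = 164.
Solving simultaneously gives x_1 = 43/3, x_2 = 78.

x_1 = 43/3, x_2 = 78, minimum C = 1589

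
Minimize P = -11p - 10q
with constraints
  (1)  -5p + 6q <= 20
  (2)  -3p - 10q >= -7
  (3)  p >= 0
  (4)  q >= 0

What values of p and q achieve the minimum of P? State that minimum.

p = 7/3, q = 0, minimum P = -77/3

Corner points and P = -11p - 10q:
  (0, 7/10) → P = -7
  (7/3, 0) → P = -77/3
  (0, 0) → P = 0

The binding constraints are -3p - 10q = -7 and q = 0.
Solving simultaneously gives p = 7/3, q = 0.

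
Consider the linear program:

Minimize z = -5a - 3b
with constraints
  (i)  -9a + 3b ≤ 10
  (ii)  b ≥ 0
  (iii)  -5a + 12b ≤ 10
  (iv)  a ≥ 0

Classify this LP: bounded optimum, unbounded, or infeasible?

From the feasible point (0, 0), moving in the direction (1, 0) keeps every constraint satisfied while z decreases without bound.

unbounded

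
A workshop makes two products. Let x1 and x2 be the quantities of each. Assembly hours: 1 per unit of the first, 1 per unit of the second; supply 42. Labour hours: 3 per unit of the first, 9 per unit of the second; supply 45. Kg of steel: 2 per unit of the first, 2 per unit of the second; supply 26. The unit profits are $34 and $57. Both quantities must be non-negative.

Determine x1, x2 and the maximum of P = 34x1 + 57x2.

Vertices and P = 34x1 + 57x2:
  (0, 0) → P = 0
  (0, 5) → P = 285
  (13, 0) → P = 442
  (12, 1) → P = 465

The optimum lies where 3x1 + 9x2 = 45 and 2x1 + 2x2 = 26.
Solving simultaneously gives x1 = 12, x2 = 1.

x1 = 12, x2 = 1, maximum P = 465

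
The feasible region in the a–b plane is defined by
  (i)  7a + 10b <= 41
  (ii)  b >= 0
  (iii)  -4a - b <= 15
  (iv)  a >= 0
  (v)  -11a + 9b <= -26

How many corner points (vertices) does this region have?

3

Pairwise boundary intersections that survive every other constraint:
  (41/7, 0)
  (629/173, 269/173)
  (26/11, 0)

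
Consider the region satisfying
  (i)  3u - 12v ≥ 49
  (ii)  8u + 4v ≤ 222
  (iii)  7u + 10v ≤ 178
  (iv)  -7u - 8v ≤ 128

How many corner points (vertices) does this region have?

Pairwise boundary intersections that survive every other constraint:
  (1313/57, 191/114)
  (-286/27, -727/108)
  (29, -5/2)
  (572/9, -1289/18)

4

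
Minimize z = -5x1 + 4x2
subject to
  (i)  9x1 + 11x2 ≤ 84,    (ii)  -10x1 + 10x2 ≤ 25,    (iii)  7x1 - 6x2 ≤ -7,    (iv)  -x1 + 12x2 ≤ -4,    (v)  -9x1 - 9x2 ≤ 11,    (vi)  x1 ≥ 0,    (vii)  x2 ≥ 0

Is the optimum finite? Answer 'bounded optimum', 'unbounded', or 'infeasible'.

infeasible

The boundaries 9x1 + 11x2 = 84 and -10x1 + 10x2 = 25 meet at (113/40, 213/40), but that point violates -x1 + 12x2 ≤ -4. Every candidate vertex is excluded by some other constraint, so the feasible region is empty.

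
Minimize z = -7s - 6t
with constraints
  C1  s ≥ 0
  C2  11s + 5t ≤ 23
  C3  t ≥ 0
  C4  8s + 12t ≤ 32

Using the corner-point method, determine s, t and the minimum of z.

Vertices and z = -7s - 6t:
  (0, 0) → z = 0
  (0, 8/3) → z = -16
  (23/11, 0) → z = -161/11
  (29/23, 42/23) → z = -455/23

s = 29/23, t = 42/23, minimum z = -455/23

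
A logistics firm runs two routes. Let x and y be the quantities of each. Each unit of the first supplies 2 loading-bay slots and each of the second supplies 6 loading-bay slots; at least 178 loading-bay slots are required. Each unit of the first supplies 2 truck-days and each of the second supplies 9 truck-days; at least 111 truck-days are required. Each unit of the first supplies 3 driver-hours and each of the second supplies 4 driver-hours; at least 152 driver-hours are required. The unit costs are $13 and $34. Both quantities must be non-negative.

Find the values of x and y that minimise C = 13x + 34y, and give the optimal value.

The feasible region is unbounded (it extends along (0, 1), (1, 0)), but C strictly increases along every unbounded feasible direction, so there is no improving ray and the minimum is attained at a vertex.

x = 20, y = 23, minimum C = 1042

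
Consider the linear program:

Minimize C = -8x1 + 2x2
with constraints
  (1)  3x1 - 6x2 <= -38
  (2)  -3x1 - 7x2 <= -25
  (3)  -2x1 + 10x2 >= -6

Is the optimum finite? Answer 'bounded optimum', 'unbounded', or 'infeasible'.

From the feasible point (-116/39, 63/13), moving in the direction (6, 3) keeps every constraint satisfied while C decreases without bound.

unbounded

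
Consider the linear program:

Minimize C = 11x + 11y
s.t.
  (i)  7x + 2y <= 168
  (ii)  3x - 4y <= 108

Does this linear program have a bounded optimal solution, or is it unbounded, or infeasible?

unbounded

From the feasible point (444/17, -126/17), moving in the direction (-4, -3) keeps every constraint satisfied while C decreases without bound.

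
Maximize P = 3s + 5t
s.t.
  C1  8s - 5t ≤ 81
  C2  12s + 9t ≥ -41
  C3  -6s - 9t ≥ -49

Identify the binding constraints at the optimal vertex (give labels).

C2 and C3

Corner points and P = 3s + 5t:
  (131/33, -325/33) → P = -112/3
  (487/51, -47/51) → P = 1226/51
  (-15, 139/9) → P = 290/9

The maximum is at (-15, 139/9). Substituting into each constraint, equality holds for C2 and C3; the remaining constraints have slack.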